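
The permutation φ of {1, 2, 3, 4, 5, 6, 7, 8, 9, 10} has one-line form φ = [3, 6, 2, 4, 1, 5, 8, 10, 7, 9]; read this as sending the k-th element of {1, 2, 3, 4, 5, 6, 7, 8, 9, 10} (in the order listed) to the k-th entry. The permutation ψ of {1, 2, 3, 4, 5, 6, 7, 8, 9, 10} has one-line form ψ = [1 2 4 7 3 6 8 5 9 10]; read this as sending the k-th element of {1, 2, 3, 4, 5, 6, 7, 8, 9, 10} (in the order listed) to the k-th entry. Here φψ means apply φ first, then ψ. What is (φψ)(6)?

First apply φ: φ(6) = 5, then ψ(5) = 3. Thus (φψ)(6) = 3.

3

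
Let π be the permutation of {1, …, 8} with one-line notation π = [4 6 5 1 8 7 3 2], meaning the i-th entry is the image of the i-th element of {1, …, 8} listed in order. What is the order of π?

6

Writing π as disjoint cycles, the cycle lengths are 6, 2.
Since disjoint cycles commute, ord(π) = lcm(6, 2) = 6.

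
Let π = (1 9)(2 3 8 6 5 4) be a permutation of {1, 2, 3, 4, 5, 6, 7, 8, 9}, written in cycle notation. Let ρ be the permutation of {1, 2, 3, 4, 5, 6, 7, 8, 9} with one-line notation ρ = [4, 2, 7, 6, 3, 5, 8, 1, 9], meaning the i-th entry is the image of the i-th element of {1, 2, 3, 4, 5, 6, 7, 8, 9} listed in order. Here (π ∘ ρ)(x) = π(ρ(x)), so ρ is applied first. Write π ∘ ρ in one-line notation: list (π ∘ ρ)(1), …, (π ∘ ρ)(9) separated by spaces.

2 3 7 5 8 4 6 9 1

For each element, apply ρ then π: 1 → 4 → 2; 2 → 2 → 3; 3 → 7 → 7; 4 → 6 → 5; 5 → 3 → 8; 6 → 5 → 4; 7 → 8 → 6; 8 → 1 → 9; 9 → 9 → 1.
So π ∘ ρ in one-line form is 2 3 7 5 8 4 6 9 1.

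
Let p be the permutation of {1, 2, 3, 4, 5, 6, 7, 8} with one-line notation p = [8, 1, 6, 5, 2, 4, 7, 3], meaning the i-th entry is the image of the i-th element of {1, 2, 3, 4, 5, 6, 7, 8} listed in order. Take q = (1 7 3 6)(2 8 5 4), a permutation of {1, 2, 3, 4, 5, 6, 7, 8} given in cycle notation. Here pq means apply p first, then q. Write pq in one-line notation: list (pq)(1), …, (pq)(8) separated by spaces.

(pq)(x) = q(p(x)). Computing each image: q(p(1)) = q(8) = 5, q(p(2)) = q(1) = 7, q(p(3)) = q(6) = 1, q(p(4)) = q(5) = 4, q(p(5)) = q(2) = 8, q(p(6)) = q(4) = 2, q(p(7)) = q(7) = 3, q(p(8)) = q(3) = 6.
Hence pq = [5 7 1 4 8 2 3 6].

5 7 1 4 8 2 3 6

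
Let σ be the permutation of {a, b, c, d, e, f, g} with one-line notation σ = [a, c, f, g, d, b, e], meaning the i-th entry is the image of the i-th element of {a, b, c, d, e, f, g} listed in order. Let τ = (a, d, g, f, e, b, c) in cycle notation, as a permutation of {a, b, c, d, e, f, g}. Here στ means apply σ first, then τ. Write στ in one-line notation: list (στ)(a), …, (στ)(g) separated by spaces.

d a e f g c b

For each element, apply σ then τ: a → a → d; b → c → a; c → f → e; d → g → f; e → d → g; f → b → c; g → e → b.
So στ in one-line form is d a e f g c b.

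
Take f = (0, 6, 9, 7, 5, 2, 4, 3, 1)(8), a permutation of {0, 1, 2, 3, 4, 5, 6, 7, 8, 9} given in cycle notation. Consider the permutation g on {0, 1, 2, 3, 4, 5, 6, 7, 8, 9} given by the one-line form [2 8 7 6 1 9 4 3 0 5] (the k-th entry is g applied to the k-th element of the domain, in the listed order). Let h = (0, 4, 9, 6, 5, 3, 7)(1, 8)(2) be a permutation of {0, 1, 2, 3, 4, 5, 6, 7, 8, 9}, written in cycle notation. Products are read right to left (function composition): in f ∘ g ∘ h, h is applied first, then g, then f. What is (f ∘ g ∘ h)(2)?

Apply the permutations in order: h(2) = 2, then g(2) = 7, then f(7) = 5. So (f ∘ g ∘ h)(2) = 5.

5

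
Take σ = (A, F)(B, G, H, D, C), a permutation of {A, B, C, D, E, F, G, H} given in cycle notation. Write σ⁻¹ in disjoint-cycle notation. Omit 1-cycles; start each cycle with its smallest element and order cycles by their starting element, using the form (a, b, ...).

Inverting a permutation written in cycle notation just reverses the order within every cycle.
After reversing and putting each cycle's least element first, σ⁻¹ = (A, F)(B, C, D, H, G).

(A, F)(B, C, D, H, G)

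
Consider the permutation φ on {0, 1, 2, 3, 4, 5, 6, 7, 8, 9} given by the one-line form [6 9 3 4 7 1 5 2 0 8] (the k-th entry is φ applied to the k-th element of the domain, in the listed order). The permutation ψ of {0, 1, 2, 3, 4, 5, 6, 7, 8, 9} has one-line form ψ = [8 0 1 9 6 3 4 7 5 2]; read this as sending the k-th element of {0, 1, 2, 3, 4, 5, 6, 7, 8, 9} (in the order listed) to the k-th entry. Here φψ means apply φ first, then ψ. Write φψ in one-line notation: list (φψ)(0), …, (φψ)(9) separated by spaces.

For each element, apply φ then ψ: 0 → 6 → 4; 1 → 9 → 2; 2 → 3 → 9; 3 → 4 → 6; 4 → 7 → 7; 5 → 1 → 0; 6 → 5 → 3; 7 → 2 → 1; 8 → 0 → 8; 9 → 8 → 5.
So φψ in one-line form is 4 2 9 6 7 0 3 1 8 5.

4 2 9 6 7 0 3 1 8 5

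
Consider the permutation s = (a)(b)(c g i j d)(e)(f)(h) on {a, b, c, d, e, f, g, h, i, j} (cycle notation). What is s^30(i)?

i

i lies in the 5-cycle (c g i j d).
On a 5-cycle, s^5 is the identity, so s^30 = s^0 there (30 ≡ 0 mod 5).
So s^30(i) = i.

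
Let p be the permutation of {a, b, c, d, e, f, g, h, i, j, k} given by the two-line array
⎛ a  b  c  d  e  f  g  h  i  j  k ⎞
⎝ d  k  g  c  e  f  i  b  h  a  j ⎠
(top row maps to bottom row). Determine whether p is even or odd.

even

In disjoint-cycle form the cycle lengths are 9, 1, 1.
A cycle is odd iff its length is even; p has 0 even-length cycles, so sgn(p) = (−1)^0 and p is even.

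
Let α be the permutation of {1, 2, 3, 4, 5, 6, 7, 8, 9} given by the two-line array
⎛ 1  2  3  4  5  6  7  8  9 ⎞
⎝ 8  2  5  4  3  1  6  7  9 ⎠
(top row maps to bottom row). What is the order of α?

Decomposing into disjoint cycles gives cycle lengths 4, 2, 1, 1, 1.
The order of α is the least common multiple of its cycle lengths: lcm(4, 2) = 4.

4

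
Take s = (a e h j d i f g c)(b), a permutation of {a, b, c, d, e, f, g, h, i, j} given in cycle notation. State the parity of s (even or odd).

even

The cycle lengths are 9, 1.
A cycle of length ℓ contributes ℓ−1 transpositions, so s is a product of 8 transpositions — even.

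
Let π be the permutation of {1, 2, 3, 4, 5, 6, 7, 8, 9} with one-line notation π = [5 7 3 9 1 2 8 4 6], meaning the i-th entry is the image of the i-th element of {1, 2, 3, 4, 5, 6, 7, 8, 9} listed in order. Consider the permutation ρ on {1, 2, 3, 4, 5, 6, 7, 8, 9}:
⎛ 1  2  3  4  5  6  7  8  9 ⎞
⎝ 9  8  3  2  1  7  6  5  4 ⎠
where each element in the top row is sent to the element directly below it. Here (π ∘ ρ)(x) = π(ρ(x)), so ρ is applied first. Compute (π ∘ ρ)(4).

First apply ρ: ρ(4) = 2, then π(2) = 7. Thus (π ∘ ρ)(4) = 7.

7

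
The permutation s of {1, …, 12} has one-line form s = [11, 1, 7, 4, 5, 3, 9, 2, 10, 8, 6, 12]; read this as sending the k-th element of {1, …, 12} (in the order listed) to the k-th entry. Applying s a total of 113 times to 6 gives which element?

Tracing 6 → 3 → … returns to 6 after 9 steps, so 6 lies in a 9-cycle (1, 11, 6, 3, 7, 9, 10, 8, 2).
Powers repeat with period 9 on this cycle, and 113 mod 9 = 5, so s^113(6) = s^5(6).
Advancing 5 steps from 6: 6 → 3 → 7 → 9 → 10 → 8.

8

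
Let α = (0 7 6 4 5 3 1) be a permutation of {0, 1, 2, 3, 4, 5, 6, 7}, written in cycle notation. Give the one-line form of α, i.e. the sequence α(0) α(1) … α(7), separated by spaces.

7 0 2 1 5 3 4 6

Each element maps to the next entry in its cycle (wrapping to the front): 0→7, 1→0, 2→2, 3→1, 4→5, 5→3, 6→4, 7→6.
Listing these in domain order gives 7 0 2 1 5 3 4 6.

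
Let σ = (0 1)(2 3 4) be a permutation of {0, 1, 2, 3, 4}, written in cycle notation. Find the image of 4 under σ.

4 appears in (2 3 4); the next entry (wrapping around) is 2.

2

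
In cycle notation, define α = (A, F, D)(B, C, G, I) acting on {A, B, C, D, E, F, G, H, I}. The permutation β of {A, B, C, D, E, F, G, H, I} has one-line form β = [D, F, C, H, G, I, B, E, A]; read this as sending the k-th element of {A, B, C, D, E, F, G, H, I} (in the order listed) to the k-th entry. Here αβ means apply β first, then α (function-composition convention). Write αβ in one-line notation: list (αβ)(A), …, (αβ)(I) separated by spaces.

A D G H I B C E F

Chase each element through β then α: A → D → A; B → F → D; C → C → G; D → H → H; E → G → I; F → I → B; G → B → C; H → E → E; I → A → F.
Collecting the images, αβ = [A D G H I B C E F].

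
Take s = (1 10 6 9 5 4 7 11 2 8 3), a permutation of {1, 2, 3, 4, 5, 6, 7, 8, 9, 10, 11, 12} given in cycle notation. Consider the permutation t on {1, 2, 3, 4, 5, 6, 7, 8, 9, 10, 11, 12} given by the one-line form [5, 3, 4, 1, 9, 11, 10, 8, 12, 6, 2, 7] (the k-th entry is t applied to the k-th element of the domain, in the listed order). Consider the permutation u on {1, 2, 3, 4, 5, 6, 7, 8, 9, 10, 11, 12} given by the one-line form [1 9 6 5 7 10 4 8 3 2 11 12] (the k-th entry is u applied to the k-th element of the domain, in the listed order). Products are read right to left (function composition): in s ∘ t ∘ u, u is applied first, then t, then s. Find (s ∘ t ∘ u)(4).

5

(s ∘ t ∘ u)(4) = s(t(u(4))). u(4) = 5, then t(5) = 9, then s(9) = 5, so the result is 5.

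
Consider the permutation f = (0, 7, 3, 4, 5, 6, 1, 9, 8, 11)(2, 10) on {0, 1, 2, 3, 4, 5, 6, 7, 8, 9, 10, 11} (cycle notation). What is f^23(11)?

3

11 lies in the 10-cycle (0, 7, 3, 4, 5, 6, 1, 9, 8, 11).
On a 10-cycle, f^10 is the identity, so f^23 = f^3 there (23 ≡ 3 mod 10).
Stepping 3 places around the cycle: 11 → 0 → 7 → 3.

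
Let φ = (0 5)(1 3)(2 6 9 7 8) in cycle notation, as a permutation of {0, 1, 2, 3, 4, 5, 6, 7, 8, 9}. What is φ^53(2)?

7

2 lies in the 5-cycle (2 6 9 7 8).
Since the cycle has length 5, φ^53 acts on it the same as φ^3 (53 mod 5 = 3).
Advancing 3 steps from 2: 2 → 6 → 9 → 7.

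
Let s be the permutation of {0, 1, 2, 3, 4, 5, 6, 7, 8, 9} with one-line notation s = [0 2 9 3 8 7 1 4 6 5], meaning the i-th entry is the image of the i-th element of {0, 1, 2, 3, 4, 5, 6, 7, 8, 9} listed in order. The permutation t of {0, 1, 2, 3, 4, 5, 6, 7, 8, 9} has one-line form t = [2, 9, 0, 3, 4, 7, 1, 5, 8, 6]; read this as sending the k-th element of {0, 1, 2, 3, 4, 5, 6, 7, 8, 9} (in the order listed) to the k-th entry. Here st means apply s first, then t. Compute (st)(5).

First apply s: s(5) = 7, then t(7) = 5. Thus (st)(5) = 5.

5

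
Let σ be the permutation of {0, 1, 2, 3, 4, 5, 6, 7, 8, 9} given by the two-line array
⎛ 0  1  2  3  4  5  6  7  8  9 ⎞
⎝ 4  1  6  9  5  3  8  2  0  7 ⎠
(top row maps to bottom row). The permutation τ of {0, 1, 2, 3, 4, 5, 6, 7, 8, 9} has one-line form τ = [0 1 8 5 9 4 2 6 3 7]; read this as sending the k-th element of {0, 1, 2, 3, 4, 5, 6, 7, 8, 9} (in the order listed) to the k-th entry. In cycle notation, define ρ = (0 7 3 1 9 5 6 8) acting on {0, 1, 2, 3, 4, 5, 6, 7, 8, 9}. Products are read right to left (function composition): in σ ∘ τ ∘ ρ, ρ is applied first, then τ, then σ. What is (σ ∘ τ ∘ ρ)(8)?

4

Chase 8: ρ(8) = 0; τ(0) = 0; σ(0) = 4. Hence (σ ∘ τ ∘ ρ)(8) = 4.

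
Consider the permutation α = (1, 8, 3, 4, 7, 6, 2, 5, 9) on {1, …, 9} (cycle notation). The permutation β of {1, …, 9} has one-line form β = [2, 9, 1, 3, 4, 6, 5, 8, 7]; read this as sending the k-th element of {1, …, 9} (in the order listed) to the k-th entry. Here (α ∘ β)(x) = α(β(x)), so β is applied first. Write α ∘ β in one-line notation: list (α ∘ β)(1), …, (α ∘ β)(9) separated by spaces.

5 1 8 4 7 2 9 3 6

For each element, apply β then α: 1 → 2 → 5; 2 → 9 → 1; 3 → 1 → 8; 4 → 3 → 4; 5 → 4 → 7; 6 → 6 → 2; 7 → 5 → 9; 8 → 8 → 3; 9 → 7 → 6.
Collecting the images, α ∘ β = [5 1 8 4 7 2 9 3 6].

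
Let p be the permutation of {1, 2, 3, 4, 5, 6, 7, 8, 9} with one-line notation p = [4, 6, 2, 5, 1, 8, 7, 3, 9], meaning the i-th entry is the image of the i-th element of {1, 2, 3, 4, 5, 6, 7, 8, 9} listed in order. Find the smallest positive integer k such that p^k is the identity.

12

The disjoint-cycle form of p has cycle lengths 4, 3, 1, 1.
Since disjoint cycles commute, ord(p) = lcm(4, 3) = 12.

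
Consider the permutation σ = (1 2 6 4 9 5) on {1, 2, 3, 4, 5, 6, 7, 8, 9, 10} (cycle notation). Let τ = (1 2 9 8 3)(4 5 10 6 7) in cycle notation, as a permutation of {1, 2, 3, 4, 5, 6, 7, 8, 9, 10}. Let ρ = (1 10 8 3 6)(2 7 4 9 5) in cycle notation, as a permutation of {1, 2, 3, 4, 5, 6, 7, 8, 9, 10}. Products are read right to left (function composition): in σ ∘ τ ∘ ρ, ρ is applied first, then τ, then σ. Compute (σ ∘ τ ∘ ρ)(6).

6

(σ ∘ τ ∘ ρ)(6) = σ(τ(ρ(6))). ρ(6) = 1, then τ(1) = 2, then σ(2) = 6, so the result is 6.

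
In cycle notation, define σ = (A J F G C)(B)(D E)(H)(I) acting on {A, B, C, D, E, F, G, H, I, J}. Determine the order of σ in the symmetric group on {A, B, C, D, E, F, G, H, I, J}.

10

The cycle type of σ is (5, 2, 1, 1, 1).
The order is lcm(5, 2) = 10.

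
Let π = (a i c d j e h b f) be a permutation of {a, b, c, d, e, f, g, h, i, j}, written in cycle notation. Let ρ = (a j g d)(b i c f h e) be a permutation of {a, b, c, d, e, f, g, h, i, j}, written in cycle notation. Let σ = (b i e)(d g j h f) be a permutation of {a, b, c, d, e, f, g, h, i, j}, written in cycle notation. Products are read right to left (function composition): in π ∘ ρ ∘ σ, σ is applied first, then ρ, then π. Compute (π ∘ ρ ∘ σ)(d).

j

(π ∘ ρ ∘ σ)(d) = π(ρ(σ(d))). σ(d) = g, then ρ(g) = d, then π(d) = j, so the result is j.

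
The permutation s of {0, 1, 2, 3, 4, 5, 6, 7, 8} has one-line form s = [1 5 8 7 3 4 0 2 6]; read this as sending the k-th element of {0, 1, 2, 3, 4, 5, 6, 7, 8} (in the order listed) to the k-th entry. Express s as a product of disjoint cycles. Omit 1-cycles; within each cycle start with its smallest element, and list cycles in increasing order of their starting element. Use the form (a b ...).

(0 1 5 4 3 7 2 8 6)

From 0: 0 → 1 → 5 → 4 → 3 → 7 → 2 → 8 → 6 → 0, closing the cycle (0 1 5 4 3 7 2 8 6).
Repeating from the next unused element and collecting all non-trivial cycles gives (0 1 5 4 3 7 2 8 6).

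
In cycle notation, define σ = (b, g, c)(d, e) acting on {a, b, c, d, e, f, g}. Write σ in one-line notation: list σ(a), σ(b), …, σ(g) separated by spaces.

a g b e d f c

Each element maps to the next entry in its cycle (wrapping to the front): a→a, b→g, c→b, d→e, e→d, f→f, g→c.
So the one-line form is a g b e d f c.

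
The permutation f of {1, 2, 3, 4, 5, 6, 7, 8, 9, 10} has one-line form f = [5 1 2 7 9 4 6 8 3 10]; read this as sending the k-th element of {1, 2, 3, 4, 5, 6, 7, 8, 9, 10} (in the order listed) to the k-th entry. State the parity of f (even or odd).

In disjoint-cycle form the cycle lengths are 5, 3, 1, 1.
A cycle is odd iff its length is even; f has 0 even-length cycles, so sgn(f) = (−1)^0 and f is even.

even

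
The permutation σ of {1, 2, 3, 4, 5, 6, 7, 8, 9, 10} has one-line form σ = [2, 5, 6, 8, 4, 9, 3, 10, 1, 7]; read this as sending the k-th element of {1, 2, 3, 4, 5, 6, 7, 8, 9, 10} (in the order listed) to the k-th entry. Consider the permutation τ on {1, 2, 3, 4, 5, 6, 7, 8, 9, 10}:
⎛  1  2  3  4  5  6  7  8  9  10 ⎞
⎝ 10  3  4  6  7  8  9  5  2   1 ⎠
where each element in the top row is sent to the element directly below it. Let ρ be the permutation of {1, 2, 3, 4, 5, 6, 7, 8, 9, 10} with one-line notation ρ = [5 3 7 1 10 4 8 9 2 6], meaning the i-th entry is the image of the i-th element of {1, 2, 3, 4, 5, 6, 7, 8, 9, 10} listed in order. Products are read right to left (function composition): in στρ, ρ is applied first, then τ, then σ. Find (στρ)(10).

10

Apply the permutations in order: ρ(10) = 6, then τ(6) = 8, then σ(8) = 10. So (στρ)(10) = 10.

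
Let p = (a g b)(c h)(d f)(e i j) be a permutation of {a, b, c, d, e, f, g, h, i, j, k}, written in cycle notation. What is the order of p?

The cycle type of p is (3, 3, 2, 2, 1).
The order of p is the least common multiple of its cycle lengths: lcm(3, 3, 2, 2) = 6.

6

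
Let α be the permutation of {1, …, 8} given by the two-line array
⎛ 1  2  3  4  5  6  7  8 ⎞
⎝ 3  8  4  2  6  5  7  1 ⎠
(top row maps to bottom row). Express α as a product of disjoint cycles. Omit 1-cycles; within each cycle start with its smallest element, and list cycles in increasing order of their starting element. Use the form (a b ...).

(1 3 4 2 8)(5 6)

From 1: 1 → 3 → 4 → 2 → 8 → 1, closing the cycle (1 3 4 2 8).
Continuing from each remaining unvisited element yields (1 3 4 2 8)(5 6).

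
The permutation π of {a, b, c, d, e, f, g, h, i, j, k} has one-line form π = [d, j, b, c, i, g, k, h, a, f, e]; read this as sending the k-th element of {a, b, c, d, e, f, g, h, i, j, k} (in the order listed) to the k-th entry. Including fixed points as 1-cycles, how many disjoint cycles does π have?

The cycle decomposition is (a, d, c, b, j, f, g, k, e, i)(h), which has 2 cycles (counting 1-cycles).

2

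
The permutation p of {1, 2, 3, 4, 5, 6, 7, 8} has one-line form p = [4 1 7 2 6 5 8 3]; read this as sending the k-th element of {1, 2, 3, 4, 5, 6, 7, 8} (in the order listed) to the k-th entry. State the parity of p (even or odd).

In disjoint-cycle form the cycle lengths are 3, 3, 2.
A cycle of length ℓ contributes ℓ−1 transpositions, so p is a product of 2 + 2 + 1 = 5 transpositions — odd.

odd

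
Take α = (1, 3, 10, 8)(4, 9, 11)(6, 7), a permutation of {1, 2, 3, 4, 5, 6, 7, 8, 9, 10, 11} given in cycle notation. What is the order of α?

12

The disjoint cycles have lengths 4, 3, 2, 1, 1.
Since disjoint cycles commute, ord(α) = lcm(4, 3, 2) = 12.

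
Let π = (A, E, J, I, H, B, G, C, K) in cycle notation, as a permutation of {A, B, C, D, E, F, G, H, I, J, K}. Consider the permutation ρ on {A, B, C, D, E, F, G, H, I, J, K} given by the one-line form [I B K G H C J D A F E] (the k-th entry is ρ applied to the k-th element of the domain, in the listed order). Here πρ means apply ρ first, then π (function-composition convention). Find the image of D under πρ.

(πρ)(D) = π(ρ(D)). ρ(D) = G, then π(G) = C. So (πρ)(D) = C.

C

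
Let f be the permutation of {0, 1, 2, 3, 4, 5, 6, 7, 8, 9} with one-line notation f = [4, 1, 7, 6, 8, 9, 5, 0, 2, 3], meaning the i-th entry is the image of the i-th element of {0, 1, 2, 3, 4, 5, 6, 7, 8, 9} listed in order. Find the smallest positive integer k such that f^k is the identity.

Writing f as disjoint cycles, the cycle lengths are 5, 4, 1.
The order is lcm(5, 4) = 20.

20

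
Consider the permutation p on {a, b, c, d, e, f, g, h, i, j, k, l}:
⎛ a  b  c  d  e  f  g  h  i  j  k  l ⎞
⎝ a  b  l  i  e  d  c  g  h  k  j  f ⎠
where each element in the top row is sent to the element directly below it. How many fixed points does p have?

3

The fixed points (elements with p(x) = x) are {a, b, e}, so there are 3.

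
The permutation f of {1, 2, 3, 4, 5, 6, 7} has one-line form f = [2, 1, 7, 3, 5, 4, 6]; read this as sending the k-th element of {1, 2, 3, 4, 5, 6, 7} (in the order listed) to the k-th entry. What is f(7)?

6

7 is element number 7 of the domain, and entry number 7 of the one-line form is 6, so f(7) = 6.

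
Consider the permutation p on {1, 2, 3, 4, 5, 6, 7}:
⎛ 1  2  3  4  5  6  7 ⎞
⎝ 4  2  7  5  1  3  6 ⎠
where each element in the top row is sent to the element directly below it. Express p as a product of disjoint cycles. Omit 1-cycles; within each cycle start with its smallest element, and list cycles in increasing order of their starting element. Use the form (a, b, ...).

From 1: 1 → 4 → 5 → 1, closing the cycle (1, 4, 5).
Repeating from the next unused element and collecting all non-trivial cycles gives (1, 4, 5)(3, 7, 6).

(1, 4, 5)(3, 7, 6)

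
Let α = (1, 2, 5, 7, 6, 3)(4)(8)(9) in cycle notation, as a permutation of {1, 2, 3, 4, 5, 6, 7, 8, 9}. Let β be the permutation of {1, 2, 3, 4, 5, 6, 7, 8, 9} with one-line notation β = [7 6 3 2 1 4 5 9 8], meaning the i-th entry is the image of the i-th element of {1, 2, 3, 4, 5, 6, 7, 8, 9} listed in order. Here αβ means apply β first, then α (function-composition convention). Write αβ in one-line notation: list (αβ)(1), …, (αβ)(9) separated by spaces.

6 3 1 5 2 4 7 9 8

Chase each element through β then α: 1 → 7 → 6; 2 → 6 → 3; 3 → 3 → 1; 4 → 2 → 5; 5 → 1 → 2; 6 → 4 → 4; 7 → 5 → 7; 8 → 9 → 9; 9 → 8 → 8.
Collecting the images, αβ = [6 3 1 5 2 4 7 9 8].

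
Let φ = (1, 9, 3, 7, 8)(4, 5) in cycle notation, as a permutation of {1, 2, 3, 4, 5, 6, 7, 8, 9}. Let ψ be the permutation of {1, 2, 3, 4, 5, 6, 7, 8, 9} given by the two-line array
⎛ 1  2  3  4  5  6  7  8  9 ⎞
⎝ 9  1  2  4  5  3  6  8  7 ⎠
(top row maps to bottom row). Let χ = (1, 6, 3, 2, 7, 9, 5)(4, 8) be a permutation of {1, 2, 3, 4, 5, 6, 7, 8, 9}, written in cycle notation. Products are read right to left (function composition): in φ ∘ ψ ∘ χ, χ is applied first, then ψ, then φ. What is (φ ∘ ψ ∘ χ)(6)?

2

Chase 6: χ(6) = 3; ψ(3) = 2; φ(2) = 2. Hence (φ ∘ ψ ∘ χ)(6) = 2.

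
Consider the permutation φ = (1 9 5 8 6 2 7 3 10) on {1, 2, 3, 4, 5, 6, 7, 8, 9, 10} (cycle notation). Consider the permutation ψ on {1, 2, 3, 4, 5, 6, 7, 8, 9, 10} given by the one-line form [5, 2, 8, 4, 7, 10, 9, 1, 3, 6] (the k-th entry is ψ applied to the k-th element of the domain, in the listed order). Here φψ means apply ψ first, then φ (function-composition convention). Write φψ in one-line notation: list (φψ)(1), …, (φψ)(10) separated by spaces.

8 7 6 4 3 1 5 9 10 2

(φψ)(x) = φ(ψ(x)). Computing each image: φ(ψ(1)) = φ(5) = 8, φ(ψ(2)) = φ(2) = 7, φ(ψ(3)) = φ(8) = 6, φ(ψ(4)) = φ(4) = 4, φ(ψ(5)) = φ(7) = 3, φ(ψ(6)) = φ(10) = 1, φ(ψ(7)) = φ(9) = 5, φ(ψ(8)) = φ(1) = 9, φ(ψ(9)) = φ(3) = 10, φ(ψ(10)) = φ(6) = 2.
Hence φψ = [8 7 6 4 3 1 5 9 10 2].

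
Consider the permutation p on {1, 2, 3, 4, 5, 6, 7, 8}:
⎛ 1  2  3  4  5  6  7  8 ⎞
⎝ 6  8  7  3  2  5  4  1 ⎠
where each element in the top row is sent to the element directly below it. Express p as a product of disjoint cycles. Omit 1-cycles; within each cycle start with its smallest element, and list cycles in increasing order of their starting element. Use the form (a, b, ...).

From 1: 1 → 6 → 5 → 2 → 8 → 1, closing the cycle (1, 6, 5, 2, 8).
Continuing from each remaining unvisited element yields (1, 6, 5, 2, 8)(3, 7, 4).

(1, 6, 5, 2, 8)(3, 7, 4)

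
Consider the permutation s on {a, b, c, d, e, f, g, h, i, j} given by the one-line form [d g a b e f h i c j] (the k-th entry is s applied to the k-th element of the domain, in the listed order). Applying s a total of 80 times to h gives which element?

a

Tracing h → i → … returns to h after 7 steps, so h lies in a 7-cycle (a, d, b, g, h, i, c).
Powers repeat with period 7 on this cycle, and 80 mod 7 = 3, so s^80(h) = s^3(h).
Advancing 3 steps from h: h → i → c → a.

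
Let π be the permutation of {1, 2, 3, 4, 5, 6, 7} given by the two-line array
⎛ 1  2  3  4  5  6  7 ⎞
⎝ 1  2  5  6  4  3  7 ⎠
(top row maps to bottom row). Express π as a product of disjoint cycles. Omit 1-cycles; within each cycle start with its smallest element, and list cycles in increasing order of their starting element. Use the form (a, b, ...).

Start at 3 and follow images: 3 → 5 → 4 → 6 → 3, giving the cycle (3, 5, 4, 6).
Continuing from each remaining unvisited element yields (3, 5, 4, 6).

(3, 5, 4, 6)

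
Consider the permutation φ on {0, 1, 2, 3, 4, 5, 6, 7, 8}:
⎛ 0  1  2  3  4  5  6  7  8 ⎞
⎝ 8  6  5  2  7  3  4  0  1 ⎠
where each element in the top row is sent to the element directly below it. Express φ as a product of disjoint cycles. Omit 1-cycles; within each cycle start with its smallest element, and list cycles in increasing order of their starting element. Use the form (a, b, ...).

Start at 0 and follow images: 0 → 8 → 1 → 6 → 4 → 7 → 0, giving the cycle (0, 8, 1, 6, 4, 7).
Repeating from the next unused element and collecting all non-trivial cycles gives (0, 8, 1, 6, 4, 7)(2, 5, 3).

(0, 8, 1, 6, 4, 7)(2, 5, 3)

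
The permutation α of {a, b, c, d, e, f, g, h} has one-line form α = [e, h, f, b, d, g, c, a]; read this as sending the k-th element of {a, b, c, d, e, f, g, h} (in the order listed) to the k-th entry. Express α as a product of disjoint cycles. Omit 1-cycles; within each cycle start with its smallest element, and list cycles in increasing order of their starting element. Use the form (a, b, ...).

(a, e, d, b, h)(c, f, g)

Start at a and follow images: a → e → d → b → h → a, giving the cycle (a, e, d, b, h).
Continuing from each remaining unvisited element yields (a, e, d, b, h)(c, f, g).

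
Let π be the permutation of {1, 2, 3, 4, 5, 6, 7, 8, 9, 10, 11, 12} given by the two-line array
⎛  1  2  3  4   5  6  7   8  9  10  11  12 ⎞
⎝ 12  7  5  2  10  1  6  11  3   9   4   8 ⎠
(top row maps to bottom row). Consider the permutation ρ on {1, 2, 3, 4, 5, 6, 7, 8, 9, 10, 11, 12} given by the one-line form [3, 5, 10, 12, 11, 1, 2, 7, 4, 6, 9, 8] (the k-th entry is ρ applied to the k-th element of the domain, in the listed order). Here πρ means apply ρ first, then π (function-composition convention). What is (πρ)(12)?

11

ρ(12) = 8, then π(8) = 11; composing gives (πρ)(12) = 11.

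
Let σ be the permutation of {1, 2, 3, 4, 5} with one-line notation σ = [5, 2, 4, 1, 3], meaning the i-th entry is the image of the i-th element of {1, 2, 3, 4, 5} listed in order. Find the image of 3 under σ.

4

3 is element number 3 of the domain, and entry number 3 of the one-line form is 4, so σ(3) = 4.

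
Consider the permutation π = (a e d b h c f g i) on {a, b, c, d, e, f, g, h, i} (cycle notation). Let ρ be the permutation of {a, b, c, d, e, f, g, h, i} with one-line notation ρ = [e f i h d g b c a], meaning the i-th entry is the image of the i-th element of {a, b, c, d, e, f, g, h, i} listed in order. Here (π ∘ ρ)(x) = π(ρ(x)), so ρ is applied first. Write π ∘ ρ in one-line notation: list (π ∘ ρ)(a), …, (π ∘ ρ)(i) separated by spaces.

Chase each element through ρ then π: a → e → d; b → f → g; c → i → a; d → h → c; e → d → b; f → g → i; g → b → h; h → c → f; i → a → e.
So π ∘ ρ in one-line form is d g a c b i h f e.

d g a c b i h f e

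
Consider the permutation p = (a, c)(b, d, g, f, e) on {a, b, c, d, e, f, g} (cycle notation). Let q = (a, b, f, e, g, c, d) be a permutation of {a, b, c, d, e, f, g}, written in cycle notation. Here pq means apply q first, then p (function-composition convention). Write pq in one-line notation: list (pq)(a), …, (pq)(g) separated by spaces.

d e g c f b a

Chase each element through q then p: a → b → d; b → f → e; c → d → g; d → a → c; e → g → f; f → e → b; g → c → a.
So pq in one-line form is d e g c f b a.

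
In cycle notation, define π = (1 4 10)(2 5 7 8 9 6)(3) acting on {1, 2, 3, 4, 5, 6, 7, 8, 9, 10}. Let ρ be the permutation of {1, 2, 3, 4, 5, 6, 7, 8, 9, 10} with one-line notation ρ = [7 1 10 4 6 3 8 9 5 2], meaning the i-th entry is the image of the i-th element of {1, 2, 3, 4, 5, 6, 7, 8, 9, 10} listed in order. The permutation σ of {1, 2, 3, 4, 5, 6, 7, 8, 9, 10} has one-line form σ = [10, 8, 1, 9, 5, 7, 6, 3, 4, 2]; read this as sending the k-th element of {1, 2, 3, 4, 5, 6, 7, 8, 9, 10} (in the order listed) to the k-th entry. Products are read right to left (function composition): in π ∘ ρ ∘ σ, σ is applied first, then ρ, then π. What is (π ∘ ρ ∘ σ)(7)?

3

(π ∘ ρ ∘ σ)(7) = π(ρ(σ(7))). σ(7) = 6, then ρ(6) = 3, then π(3) = 3, so the result is 3.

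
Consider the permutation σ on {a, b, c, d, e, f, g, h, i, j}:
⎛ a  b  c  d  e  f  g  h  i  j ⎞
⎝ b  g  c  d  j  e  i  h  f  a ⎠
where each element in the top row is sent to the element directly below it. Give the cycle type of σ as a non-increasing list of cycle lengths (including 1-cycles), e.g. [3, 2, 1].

[7, 1, 1, 1]

The disjoint cycles are (a, b, g, i, f, e, j)(c)(d)(h), with lengths 7, 1, 1, 1 in non-increasing order.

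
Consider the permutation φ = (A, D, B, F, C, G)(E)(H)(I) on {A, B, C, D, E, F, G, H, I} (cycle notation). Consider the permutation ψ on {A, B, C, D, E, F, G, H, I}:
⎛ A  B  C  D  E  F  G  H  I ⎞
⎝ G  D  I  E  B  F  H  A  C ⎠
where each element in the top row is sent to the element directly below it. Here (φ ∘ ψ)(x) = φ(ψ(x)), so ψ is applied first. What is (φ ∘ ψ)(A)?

A

(φ ∘ ψ)(A) = φ(ψ(A)). ψ(A) = G, then φ(G) = A. So (φ ∘ ψ)(A) = A.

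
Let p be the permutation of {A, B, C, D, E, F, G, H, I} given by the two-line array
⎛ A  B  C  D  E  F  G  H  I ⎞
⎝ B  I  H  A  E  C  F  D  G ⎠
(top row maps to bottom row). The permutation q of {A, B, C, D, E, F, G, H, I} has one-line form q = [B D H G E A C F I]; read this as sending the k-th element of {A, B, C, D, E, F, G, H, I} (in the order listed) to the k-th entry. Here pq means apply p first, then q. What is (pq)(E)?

E

First apply p: p(E) = E, then q(E) = E. Thus (pq)(E) = E.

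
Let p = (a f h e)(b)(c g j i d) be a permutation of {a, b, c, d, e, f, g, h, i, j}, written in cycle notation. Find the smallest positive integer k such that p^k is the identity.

20

The disjoint cycles have lengths 5, 4, 1.
The order of p is the least common multiple of its cycle lengths: lcm(5, 4) = 20.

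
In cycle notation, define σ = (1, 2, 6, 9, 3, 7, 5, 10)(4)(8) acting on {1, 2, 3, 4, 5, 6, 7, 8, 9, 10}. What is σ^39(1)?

1 lies in the 8-cycle (1, 2, 6, 9, 3, 7, 5, 10).
On an 8-cycle, σ^8 is the identity, so σ^39 = σ^7 there (39 ≡ 7 mod 8).
Advancing 7 steps from 1: 1 → 2 → 6 → 9 → 3 → 7 → 5 → 10.

10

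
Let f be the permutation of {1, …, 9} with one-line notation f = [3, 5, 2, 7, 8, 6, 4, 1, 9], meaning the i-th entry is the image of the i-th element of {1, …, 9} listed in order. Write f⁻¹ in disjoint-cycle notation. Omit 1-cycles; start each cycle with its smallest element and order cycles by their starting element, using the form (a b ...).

(1 8 5 2 3)(4 7)

First write f in disjoint cycles: (1 3 2 5 8)(4 7).
Reversing each cycle (and rotating so the smallest element leads) gives f⁻¹ = (1 8 5 2 3)(4 7).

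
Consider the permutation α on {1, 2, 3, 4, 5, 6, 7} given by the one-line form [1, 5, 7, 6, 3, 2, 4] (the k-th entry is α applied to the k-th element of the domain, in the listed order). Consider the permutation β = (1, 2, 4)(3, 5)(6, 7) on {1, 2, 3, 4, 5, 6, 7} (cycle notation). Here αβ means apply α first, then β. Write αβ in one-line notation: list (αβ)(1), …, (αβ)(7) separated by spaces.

2 3 6 7 5 4 1

Chase each element through α then β: 1 → 1 → 2; 2 → 5 → 3; 3 → 7 → 6; 4 → 6 → 7; 5 → 3 → 5; 6 → 2 → 4; 7 → 4 → 1.
So αβ in one-line form is 2 3 6 7 5 4 1.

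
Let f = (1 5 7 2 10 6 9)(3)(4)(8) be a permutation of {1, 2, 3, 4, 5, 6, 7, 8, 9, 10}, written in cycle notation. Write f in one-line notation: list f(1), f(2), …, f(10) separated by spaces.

Image by image: 1↦5, 2↦10, 3↦3, 4↦4, 5↦7, 6↦9, 7↦2, 8↦8, 9↦1, 10↦6.
So the one-line form is 5 10 3 4 7 9 2 8 1 6.

5 10 3 4 7 9 2 8 1 6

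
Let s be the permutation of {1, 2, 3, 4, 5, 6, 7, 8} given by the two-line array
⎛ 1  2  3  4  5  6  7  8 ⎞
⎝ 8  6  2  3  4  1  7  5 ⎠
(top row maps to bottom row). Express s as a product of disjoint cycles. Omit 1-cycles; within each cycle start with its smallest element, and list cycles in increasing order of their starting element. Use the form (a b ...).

(1 8 5 4 3 2 6)

From 1: 1 → 8 → 5 → 4 → 3 → 2 → 6 → 1, closing the cycle (1 8 5 4 3 2 6).
Continuing from each remaining unvisited element yields (1 8 5 4 3 2 6).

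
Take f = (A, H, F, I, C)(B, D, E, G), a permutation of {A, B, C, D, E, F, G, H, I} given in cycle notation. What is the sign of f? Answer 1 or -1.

-1

The cycle lengths are 5, 4.
A cycle is odd iff its length is even; f has 1 even-length cycle, so sgn(f) = (−1)^1 and f is odd.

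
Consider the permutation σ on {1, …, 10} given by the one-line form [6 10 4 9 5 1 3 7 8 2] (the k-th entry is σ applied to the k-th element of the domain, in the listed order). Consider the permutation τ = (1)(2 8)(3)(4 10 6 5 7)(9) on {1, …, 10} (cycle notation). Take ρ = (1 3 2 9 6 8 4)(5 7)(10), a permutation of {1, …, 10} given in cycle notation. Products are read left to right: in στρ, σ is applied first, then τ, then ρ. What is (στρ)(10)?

4

Apply the permutations in order: σ(10) = 2, then τ(2) = 8, then ρ(8) = 4. So (στρ)(10) = 4.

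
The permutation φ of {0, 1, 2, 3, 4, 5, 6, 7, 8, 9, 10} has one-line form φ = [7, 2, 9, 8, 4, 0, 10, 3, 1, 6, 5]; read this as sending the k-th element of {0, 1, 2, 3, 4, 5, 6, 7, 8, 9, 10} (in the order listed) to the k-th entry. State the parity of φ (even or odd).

odd

In disjoint-cycle form the cycle lengths are 10, 1.
A cycle is odd iff its length is even; φ has 1 even-length cycle, so sgn(φ) = (−1)^1 and φ is odd.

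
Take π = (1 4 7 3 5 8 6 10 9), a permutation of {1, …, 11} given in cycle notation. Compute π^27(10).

10 lies in the 9-cycle (1 4 7 3 5 8 6 10 9).
Powers repeat with period 9 on this cycle, and 27 mod 9 = 0, so π^27(10) = π^0(10).
So π^27(10) = 10.

10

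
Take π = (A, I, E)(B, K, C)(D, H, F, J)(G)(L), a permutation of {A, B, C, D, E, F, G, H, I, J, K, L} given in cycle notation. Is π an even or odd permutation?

The cycle lengths are 4, 3, 3, 1, 1.
A cycle of length ℓ contributes ℓ−1 transpositions, so π is a product of 3 + 2 + 2 = 7 transpositions — odd.

odd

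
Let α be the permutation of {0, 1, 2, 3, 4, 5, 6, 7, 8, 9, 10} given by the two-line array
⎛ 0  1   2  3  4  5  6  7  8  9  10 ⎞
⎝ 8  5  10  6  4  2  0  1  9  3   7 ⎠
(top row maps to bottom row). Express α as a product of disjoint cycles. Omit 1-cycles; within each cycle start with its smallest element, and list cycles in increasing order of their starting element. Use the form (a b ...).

Start at 0 and follow images: 0 → 8 → 9 → 3 → 6 → 0, giving the cycle (0 8 9 3 6).
Continuing from each remaining unvisited element yields (0 8 9 3 6)(1 5 2 10 7).

(0 8 9 3 6)(1 5 2 10 7)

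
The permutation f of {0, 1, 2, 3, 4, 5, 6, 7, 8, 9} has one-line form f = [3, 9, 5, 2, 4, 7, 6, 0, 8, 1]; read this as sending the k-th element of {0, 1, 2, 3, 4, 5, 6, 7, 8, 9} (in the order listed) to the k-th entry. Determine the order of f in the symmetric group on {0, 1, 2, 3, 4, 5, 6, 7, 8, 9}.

10

The disjoint-cycle form of f has cycle lengths 5, 2, 1, 1, 1.
The order is lcm(5, 2) = 10.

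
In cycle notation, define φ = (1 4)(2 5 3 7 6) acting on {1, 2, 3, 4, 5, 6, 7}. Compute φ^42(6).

6 lies in the 5-cycle (2 5 3 7 6).
Powers repeat with period 5 on this cycle, and 42 mod 5 = 2, so φ^42(6) = φ^2(6).
Stepping 2 places around the cycle: 6 → 2 → 5.

5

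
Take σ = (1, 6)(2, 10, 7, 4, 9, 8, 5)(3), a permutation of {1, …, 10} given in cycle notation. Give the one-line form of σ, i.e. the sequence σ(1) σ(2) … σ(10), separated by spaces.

Image by image: 1→6, 2→10, 3→3, 4→9, 5→2, 6→1, 7→4, 8→5, 9→8, 10→7.
So the one-line form is 6 10 3 9 2 1 4 5 8 7.

6 10 3 9 2 1 4 5 8 7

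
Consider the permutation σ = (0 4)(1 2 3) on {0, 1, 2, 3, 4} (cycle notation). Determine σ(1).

1 appears in (1 2 3); the next entry (wrapping around) is 2.

2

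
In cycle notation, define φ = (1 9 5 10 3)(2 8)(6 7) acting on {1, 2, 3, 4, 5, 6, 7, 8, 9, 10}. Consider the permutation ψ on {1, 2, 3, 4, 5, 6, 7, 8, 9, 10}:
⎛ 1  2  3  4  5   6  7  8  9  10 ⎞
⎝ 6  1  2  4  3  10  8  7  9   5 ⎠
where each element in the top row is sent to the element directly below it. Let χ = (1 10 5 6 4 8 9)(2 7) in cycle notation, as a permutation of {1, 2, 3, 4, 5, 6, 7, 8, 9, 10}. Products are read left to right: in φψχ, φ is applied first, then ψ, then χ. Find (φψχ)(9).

Apply the permutations in order: φ(9) = 5, then ψ(5) = 3, then χ(3) = 3. So (φψχ)(9) = 3.

3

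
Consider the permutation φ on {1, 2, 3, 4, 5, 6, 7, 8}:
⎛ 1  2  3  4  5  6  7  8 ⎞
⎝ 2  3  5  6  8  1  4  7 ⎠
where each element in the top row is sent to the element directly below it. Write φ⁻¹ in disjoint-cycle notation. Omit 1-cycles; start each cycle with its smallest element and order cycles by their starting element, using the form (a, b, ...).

The cycle decomposition of φ is (1, 2, 3, 5, 8, 7, 4, 6).
Reversing each cycle (and rotating so the smallest element leads) gives φ⁻¹ = (1, 6, 4, 7, 8, 5, 3, 2).

(1, 6, 4, 7, 8, 5, 3, 2)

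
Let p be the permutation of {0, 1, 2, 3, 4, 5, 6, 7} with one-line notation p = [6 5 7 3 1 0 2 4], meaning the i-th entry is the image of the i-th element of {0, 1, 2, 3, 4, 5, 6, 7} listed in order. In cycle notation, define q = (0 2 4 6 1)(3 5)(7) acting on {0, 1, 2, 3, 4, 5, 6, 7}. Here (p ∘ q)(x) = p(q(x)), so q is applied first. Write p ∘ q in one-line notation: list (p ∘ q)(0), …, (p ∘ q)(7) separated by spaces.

Chase each element through q then p: 0 → 2 → 7; 1 → 0 → 6; 2 → 4 → 1; 3 → 5 → 0; 4 → 6 → 2; 5 → 3 → 3; 6 → 1 → 5; 7 → 7 → 4.
Collecting the images, p ∘ q = [7 6 1 0 2 3 5 4].

7 6 1 0 2 3 5 4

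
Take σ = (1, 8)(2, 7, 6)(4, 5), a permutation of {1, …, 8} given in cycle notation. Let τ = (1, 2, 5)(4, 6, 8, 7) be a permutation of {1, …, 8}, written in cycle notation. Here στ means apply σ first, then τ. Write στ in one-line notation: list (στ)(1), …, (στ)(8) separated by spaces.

Chase each element through σ then τ: 1 → 8 → 7; 2 → 7 → 4; 3 → 3 → 3; 4 → 5 → 1; 5 → 4 → 6; 6 → 2 → 5; 7 → 6 → 8; 8 → 1 → 2.
Collecting the images, στ = [7 4 3 1 6 5 8 2].

7 4 3 1 6 5 8 2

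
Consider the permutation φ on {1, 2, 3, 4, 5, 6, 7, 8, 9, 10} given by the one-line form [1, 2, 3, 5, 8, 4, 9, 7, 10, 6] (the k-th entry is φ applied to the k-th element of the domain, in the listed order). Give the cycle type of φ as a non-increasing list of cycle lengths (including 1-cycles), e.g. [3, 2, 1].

The disjoint cycles are (1)(2)(3)(4, 5, 8, 7, 9, 10, 6), with lengths 7, 1, 1, 1 in non-increasing order.

[7, 1, 1, 1]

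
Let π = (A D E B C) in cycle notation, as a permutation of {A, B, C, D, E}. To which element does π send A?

Within (A D E B C), A ↦ D.

D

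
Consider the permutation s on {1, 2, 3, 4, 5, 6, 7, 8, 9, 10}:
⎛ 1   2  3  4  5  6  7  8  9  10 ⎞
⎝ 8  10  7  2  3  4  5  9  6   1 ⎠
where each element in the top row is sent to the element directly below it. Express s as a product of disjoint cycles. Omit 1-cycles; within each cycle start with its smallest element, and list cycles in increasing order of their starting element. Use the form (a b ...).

(1 8 9 6 4 2 10)(3 7 5)

Start at 1 and follow images: 1 → 8 → 9 → 6 → 4 → 2 → 10 → 1, giving the cycle (1 8 9 6 4 2 10).
Repeating from the next unused element and collecting all non-trivial cycles gives (1 8 9 6 4 2 10)(3 7 5).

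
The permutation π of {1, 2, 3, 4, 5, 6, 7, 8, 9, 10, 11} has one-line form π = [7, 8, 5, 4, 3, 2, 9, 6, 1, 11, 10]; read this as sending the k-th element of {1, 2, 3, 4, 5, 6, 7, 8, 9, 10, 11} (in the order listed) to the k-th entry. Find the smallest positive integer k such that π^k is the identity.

Decomposing into disjoint cycles gives cycle lengths 3, 3, 2, 2, 1.
Since disjoint cycles commute, ord(π) = lcm(3, 3, 2, 2) = 6.

6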